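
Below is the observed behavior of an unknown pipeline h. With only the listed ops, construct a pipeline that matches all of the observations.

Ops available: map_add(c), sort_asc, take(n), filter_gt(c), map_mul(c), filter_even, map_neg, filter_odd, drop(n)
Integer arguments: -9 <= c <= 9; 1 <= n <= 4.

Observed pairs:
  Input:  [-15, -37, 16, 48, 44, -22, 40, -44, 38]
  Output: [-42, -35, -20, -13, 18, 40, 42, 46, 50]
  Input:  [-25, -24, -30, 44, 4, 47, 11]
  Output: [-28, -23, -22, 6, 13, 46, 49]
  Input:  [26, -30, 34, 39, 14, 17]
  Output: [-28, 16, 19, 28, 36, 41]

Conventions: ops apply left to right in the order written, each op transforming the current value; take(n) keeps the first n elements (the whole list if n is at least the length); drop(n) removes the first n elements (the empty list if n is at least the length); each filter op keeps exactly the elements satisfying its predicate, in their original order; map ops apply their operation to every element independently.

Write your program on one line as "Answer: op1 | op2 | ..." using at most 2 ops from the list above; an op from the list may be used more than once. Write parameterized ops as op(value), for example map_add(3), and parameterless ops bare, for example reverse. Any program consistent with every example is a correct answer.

sort_asc | map_add(2)

Check, running the answer program on each example:
  [-15, -37, 16, 48, 44, -22, 40, -44, 38] -> [-44, -37, -22, -15, 16, 38, 40, 44, 48] -> [-42, -35, -20, -13, 18, 40, 42, 46, 50]
  [-25, -24, -30, 44, 4, 47, 11] -> [-30, -25, -24, 4, 11, 44, 47] -> [-28, -23, -22, 6, 13, 46, 49]
  [26, -30, 34, 39, 14, 17] -> [-30, 14, 17, 26, 34, 39] -> [-28, 16, 19, 28, 36, 41]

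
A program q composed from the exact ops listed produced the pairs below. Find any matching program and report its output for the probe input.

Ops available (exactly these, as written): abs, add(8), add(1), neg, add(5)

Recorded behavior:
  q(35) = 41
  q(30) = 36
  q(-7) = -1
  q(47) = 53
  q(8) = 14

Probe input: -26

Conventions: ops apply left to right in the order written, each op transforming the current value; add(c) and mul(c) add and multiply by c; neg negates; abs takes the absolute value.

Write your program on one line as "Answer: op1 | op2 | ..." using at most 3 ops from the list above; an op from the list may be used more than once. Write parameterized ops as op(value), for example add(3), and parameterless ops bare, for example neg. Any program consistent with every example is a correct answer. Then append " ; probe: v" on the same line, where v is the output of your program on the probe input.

add(1) | add(5) ; probe: -20

Check, running the answer program on each example:
  35 -> 36 -> 41
  30 -> 31 -> 36
  -7 -> -6 -> -1
  47 -> 48 -> 53
  8 -> 9 -> 14
  probe: -26 -> -25 -> -20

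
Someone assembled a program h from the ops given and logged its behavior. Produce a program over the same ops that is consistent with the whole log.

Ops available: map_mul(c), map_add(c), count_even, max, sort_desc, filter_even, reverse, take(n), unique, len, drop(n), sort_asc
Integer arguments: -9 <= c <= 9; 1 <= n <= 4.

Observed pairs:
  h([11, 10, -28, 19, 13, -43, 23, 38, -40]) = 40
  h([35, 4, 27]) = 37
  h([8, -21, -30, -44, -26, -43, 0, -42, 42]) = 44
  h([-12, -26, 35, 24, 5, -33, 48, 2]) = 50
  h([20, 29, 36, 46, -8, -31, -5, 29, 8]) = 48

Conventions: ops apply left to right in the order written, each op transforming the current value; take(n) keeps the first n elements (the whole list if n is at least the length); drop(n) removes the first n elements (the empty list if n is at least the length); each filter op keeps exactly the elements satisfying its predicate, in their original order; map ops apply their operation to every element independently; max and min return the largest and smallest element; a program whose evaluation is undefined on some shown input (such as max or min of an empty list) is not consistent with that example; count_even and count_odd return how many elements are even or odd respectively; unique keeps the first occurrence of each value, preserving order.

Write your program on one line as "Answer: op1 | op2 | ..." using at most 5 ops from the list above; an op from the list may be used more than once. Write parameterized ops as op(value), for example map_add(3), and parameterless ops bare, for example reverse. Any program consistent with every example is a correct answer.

sort_desc | map_add(-5) | map_add(7) | max

Check, running the answer program on each example:
  [11, 10, -28, 19, 13, -43, 23, 38, -40] -> [38, 23, 19, 13, 11, 10, -28, -40, -43] -> [33, 18, 14, 8, 6, 5, -33, -45, -48] -> [40, 25, 21, 15, 13, 12, -26, -38, -41] -> 40
  [35, 4, 27] -> [35, 27, 4] -> [30, 22, -1] -> [37, 29, 6] -> 37
  [8, -21, -30, -44, -26, -43, 0, -42, 42] -> [42, 8, 0, -21, -26, -30, -42, -43, -44] -> [37, 3, -5, -26, -31, -35, -47, -48, -49] -> [44, 10, 2, -19, -24, -28, -40, -41, -42] -> 44
  [-12, -26, 35, 24, 5, -33, 48, 2] -> [48, 35, 24, 5, 2, -12, -26, -33] -> [43, 30, 19, 0, -3, -17, -31, -38] -> [50, 37, 26, 7, 4, -10, -24, -31] -> 50
  [20, 29, 36, 46, -8, -31, -5, 29, 8] -> [46, 36, 29, 29, 20, 8, -5, -8, -31] -> [41, 31, 24, 24, 15, 3, -10, -13, -36] -> [48, 38, 31, 31, 22, 10, -3, -6, -29] -> 48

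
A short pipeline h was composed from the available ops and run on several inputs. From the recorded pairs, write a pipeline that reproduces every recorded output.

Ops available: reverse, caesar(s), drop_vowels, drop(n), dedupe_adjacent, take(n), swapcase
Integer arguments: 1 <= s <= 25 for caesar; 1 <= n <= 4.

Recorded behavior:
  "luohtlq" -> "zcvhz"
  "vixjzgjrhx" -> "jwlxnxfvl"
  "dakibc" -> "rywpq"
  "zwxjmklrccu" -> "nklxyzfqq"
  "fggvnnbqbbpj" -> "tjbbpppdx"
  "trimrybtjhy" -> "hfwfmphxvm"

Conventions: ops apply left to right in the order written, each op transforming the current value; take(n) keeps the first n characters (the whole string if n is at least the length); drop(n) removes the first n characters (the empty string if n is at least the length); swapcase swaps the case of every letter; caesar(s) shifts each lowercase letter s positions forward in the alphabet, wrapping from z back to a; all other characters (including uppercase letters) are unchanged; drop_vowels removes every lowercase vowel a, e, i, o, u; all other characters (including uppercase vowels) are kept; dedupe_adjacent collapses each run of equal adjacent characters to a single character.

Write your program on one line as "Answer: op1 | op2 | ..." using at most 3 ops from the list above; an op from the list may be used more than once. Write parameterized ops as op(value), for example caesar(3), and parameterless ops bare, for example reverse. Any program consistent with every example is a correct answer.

caesar(14) | drop_vowels

Check, running the answer program on each example:
  "luohtlq" -> "zicvhze" -> "zcvhz"
  "vixjzgjrhx" -> "jwlxnuxfvl" -> "jwlxnxfvl"
  "dakibc" -> "roywpq" -> "rywpq"
  "zwxjmklrccu" -> "nklxayzfqqi" -> "nklxyzfqq"
  "fggvnnbqbbpj" -> "tuujbbpeppdx" -> "tjbbpppdx"
  "trimrybtjhy" -> "hfwafmphxvm" -> "hfwfmphxvm"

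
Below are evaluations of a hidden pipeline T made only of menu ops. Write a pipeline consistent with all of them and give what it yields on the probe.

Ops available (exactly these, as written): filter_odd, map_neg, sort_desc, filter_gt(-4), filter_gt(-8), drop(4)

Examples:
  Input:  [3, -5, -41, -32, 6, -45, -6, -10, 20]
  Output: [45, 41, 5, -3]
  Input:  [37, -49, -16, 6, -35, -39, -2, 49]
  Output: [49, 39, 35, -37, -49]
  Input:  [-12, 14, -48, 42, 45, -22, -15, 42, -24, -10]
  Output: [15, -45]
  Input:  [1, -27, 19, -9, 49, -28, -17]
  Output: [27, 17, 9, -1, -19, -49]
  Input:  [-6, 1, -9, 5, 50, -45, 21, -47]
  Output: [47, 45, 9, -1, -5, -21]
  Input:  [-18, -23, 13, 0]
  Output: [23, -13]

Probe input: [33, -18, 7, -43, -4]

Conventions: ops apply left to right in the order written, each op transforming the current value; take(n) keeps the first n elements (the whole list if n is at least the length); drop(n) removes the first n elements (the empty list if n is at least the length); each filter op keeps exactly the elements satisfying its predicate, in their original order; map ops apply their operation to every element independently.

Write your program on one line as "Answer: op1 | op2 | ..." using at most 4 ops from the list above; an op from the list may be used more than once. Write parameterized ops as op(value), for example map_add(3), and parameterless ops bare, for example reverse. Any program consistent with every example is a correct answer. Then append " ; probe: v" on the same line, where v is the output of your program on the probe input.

filter_odd | map_neg | sort_desc ; probe: [43, -7, -33]

Check, running the answer program on each example:
  [3, -5, -41, -32, 6, -45, -6, -10, 20] -> [3, -5, -41, -45] -> [-3, 5, 41, 45] -> [45, 41, 5, -3]
  [37, -49, -16, 6, -35, -39, -2, 49] -> [37, -49, -35, -39, 49] -> [-37, 49, 35, 39, -49] -> [49, 39, 35, -37, -49]
  [-12, 14, -48, 42, 45, -22, -15, 42, -24, -10] -> [45, -15] -> [-45, 15] -> [15, -45]
  [1, -27, 19, -9, 49, -28, -17] -> [1, -27, 19, -9, 49, -17] -> [-1, 27, -19, 9, -49, 17] -> [27, 17, 9, -1, -19, -49]
  [-6, 1, -9, 5, 50, -45, 21, -47] -> [1, -9, 5, -45, 21, -47] -> [-1, 9, -5, 45, -21, 47] -> [47, 45, 9, -1, -5, -21]
  [-18, -23, 13, 0] -> [-23, 13] -> [23, -13] -> [23, -13]
  probe: [33, -18, 7, -43, -4] -> [33, 7, -43] -> [-33, -7, 43] -> [43, -7, -33]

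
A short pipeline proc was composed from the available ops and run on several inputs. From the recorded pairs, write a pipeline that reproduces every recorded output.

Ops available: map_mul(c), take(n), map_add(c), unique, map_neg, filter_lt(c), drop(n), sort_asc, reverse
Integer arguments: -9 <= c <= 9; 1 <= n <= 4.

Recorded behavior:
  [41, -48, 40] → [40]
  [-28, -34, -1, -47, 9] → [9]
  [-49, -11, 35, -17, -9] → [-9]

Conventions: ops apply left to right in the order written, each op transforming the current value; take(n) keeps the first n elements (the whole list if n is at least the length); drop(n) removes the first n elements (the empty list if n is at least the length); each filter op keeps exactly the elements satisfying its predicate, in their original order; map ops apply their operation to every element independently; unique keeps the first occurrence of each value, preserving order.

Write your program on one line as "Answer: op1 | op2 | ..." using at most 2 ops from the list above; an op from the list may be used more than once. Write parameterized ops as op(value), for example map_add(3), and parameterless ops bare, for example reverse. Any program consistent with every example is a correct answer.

reverse | take(1)

Check, running the answer program on each example:
  [41, -48, 40] -> [40, -48, 41] -> [40]
  [-28, -34, -1, -47, 9] -> [9, -47, -1, -34, -28] -> [9]
  [-49, -11, 35, -17, -9] -> [-9, -17, 35, -11, -49] -> [-9]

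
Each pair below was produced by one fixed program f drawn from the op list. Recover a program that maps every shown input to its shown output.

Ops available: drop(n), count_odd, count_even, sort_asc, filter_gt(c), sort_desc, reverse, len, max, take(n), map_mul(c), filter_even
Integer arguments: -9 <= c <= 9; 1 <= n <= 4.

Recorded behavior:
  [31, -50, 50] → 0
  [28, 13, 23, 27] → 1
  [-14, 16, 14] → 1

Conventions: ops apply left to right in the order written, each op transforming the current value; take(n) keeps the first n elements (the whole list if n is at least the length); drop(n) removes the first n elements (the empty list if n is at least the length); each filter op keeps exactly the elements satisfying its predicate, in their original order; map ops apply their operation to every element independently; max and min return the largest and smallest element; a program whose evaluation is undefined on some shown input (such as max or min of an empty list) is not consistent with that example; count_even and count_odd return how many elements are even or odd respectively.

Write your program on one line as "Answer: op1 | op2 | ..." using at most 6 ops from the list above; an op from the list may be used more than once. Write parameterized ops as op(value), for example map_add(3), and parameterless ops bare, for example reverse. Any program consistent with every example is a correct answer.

take(2) | filter_even | filter_gt(9) | map_mul(-4) | len

Check, running the answer program on each example:
  [31, -50, 50] -> [31, -50] -> [-50] -> [] -> [] -> 0
  [28, 13, 23, 27] -> [28, 13] -> [28] -> [28] -> [-112] -> 1
  [-14, 16, 14] -> [-14, 16] -> [-14, 16] -> [16] -> [-64] -> 1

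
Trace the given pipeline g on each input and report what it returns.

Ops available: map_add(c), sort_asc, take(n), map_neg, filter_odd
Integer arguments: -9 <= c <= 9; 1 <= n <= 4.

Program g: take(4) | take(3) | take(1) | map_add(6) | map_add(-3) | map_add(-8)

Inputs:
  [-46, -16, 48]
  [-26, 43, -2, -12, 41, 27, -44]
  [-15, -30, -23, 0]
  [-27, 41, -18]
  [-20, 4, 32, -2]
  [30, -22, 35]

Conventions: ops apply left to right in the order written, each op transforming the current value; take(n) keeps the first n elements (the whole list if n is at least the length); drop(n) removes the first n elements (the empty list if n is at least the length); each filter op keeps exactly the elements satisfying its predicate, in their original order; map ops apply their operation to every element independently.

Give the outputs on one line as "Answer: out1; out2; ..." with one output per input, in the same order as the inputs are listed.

[-51]; [-31]; [-20]; [-32]; [-25]; [25]

Execution, op by op:
  [-46, -16, 48] -> [-46, -16, 48] -> [-46, -16, 48] -> [-46] -> [-40] -> [-43] -> [-51]
  [-26, 43, -2, -12, 41, 27, -44] -> [-26, 43, -2, -12] -> [-26, 43, -2] -> [-26] -> [-20] -> [-23] -> [-31]
  [-15, -30, -23, 0] -> [-15, -30, -23, 0] -> [-15, -30, -23] -> [-15] -> [-9] -> [-12] -> [-20]
  [-27, 41, -18] -> [-27, 41, -18] -> [-27, 41, -18] -> [-27] -> [-21] -> [-24] -> [-32]
  [-20, 4, 32, -2] -> [-20, 4, 32, -2] -> [-20, 4, 32] -> [-20] -> [-14] -> [-17] -> [-25]
  [30, -22, 35] -> [30, -22, 35] -> [30, -22, 35] -> [30] -> [36] -> [33] -> [25]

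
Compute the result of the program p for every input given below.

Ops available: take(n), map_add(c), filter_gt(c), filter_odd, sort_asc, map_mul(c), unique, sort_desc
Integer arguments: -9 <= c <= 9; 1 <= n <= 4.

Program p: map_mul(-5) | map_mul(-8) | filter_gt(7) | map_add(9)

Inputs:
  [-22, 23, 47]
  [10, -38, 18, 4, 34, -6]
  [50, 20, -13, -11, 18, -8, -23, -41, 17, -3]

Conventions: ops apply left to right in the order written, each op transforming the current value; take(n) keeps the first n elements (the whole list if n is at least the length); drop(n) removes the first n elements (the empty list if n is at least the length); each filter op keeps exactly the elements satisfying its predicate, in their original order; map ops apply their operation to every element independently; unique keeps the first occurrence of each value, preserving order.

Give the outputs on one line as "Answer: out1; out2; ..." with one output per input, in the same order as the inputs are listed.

Execution, op by op:
  [-22, 23, 47] -> [110, -115, -235] -> [-880, 920, 1880] -> [920, 1880] -> [929, 1889]
  [10, -38, 18, 4, 34, -6] -> [-50, 190, -90, -20, -170, 30] -> [400, -1520, 720, 160, 1360, -240] -> [400, 720, 160, 1360] -> [409, 729, 169, 1369]
  [50, 20, -13, -11, 18, -8, -23, -41, 17, -3] -> [-250, -100, 65, 55, -90, 40, 115, 205, -85, 15] -> [2000, 800, -520, -440, 720, -320, -920, -1640, 680, -120] -> [2000, 800, 720, 680] -> [2009, 809, 729, 689]

[929, 1889]; [409, 729, 169, 1369]; [2009, 809, 729, 689]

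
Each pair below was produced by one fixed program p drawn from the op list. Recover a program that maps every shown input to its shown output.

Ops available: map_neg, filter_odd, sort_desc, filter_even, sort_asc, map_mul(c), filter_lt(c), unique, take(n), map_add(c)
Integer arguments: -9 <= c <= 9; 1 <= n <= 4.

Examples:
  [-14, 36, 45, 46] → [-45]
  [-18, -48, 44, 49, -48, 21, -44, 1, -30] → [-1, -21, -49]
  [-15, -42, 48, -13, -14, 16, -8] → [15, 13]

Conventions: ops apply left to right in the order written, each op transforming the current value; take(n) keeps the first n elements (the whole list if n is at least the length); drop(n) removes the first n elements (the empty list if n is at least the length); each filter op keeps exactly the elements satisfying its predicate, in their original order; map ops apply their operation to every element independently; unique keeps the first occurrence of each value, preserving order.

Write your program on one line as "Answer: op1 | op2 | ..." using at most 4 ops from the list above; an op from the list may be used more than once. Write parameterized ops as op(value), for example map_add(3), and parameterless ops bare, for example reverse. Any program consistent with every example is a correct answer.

map_neg | sort_desc | filter_odd

Check, running the answer program on each example:
  [-14, 36, 45, 46] -> [14, -36, -45, -46] -> [14, -36, -45, -46] -> [-45]
  [-18, -48, 44, 49, -48, 21, -44, 1, -30] -> [18, 48, -44, -49, 48, -21, 44, -1, 30] -> [48, 48, 44, 30, 18, -1, -21, -44, -49] -> [-1, -21, -49]
  [-15, -42, 48, -13, -14, 16, -8] -> [15, 42, -48, 13, 14, -16, 8] -> [42, 15, 14, 13, 8, -16, -48] -> [15, 13]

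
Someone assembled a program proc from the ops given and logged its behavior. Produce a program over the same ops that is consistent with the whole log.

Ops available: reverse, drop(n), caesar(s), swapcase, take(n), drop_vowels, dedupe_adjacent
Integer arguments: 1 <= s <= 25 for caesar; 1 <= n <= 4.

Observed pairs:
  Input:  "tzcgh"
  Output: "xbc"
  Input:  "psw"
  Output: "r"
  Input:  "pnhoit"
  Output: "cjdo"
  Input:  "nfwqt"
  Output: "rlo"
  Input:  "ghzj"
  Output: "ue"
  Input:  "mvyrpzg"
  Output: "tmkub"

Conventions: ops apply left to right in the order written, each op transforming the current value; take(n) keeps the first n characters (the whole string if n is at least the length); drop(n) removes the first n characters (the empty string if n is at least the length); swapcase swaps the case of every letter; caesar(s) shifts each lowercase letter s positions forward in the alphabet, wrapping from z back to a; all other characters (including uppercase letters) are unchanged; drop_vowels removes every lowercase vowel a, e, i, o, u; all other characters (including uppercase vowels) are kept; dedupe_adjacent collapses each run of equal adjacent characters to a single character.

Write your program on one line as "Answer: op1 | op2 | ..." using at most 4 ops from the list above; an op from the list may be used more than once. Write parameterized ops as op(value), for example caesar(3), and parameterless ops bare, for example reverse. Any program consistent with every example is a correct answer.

caesar(15) | drop(2) | caesar(6)

Check, running the answer program on each example:
  "tzcgh" -> "iorvw" -> "rvw" -> "xbc"
  "psw" -> "ehl" -> "l" -> "r"
  "pnhoit" -> "ecwdxi" -> "wdxi" -> "cjdo"
  "nfwqt" -> "culfi" -> "lfi" -> "rlo"
  "ghzj" -> "vwoy" -> "oy" -> "ue"
  "mvyrpzg" -> "bkngeov" -> "ngeov" -> "tmkub"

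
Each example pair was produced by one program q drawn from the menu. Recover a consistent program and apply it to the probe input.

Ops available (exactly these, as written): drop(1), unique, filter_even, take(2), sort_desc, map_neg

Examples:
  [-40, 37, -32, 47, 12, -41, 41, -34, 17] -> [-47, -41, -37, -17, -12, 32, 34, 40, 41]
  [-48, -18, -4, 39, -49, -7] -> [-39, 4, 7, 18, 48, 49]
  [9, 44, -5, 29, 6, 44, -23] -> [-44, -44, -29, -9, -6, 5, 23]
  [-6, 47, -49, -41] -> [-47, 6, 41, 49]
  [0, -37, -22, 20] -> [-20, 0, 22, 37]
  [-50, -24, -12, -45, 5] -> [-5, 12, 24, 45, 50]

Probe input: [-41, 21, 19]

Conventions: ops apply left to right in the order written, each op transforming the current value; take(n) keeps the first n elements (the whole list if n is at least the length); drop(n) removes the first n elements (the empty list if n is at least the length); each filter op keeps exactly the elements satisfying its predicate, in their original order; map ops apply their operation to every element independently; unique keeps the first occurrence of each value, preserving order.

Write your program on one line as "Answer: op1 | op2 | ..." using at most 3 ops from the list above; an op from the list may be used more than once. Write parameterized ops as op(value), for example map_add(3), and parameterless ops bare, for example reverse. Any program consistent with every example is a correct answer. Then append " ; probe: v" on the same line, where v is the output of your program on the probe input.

sort_desc | map_neg ; probe: [-21, -19, 41]

Check, running the answer program on each example:
  [-40, 37, -32, 47, 12, -41, 41, -34, 17] -> [47, 41, 37, 17, 12, -32, -34, -40, -41] -> [-47, -41, -37, -17, -12, 32, 34, 40, 41]
  [-48, -18, -4, 39, -49, -7] -> [39, -4, -7, -18, -48, -49] -> [-39, 4, 7, 18, 48, 49]
  [9, 44, -5, 29, 6, 44, -23] -> [44, 44, 29, 9, 6, -5, -23] -> [-44, -44, -29, -9, -6, 5, 23]
  [-6, 47, -49, -41] -> [47, -6, -41, -49] -> [-47, 6, 41, 49]
  [0, -37, -22, 20] -> [20, 0, -22, -37] -> [-20, 0, 22, 37]
  [-50, -24, -12, -45, 5] -> [5, -12, -24, -45, -50] -> [-5, 12, 24, 45, 50]
  probe: [-41, 21, 19] -> [21, 19, -41] -> [-21, -19, 41]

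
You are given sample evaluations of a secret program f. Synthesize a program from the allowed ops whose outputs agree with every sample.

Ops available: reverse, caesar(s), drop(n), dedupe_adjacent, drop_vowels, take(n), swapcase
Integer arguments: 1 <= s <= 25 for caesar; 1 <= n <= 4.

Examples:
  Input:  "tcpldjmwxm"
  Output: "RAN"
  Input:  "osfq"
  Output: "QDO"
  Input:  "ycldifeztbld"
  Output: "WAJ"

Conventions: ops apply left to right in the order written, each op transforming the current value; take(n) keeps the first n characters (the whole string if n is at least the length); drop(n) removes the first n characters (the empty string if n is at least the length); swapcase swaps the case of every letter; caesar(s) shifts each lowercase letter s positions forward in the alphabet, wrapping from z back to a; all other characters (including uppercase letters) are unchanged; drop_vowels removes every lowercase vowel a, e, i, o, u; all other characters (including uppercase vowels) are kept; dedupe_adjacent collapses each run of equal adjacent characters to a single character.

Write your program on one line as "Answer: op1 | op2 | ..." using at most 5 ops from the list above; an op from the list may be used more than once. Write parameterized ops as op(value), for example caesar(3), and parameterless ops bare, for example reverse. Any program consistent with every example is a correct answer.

drop_vowels | take(3) | caesar(4) | caesar(20) | swapcase

Check, running the answer program on each example:
  "tcpldjmwxm" -> "tcpldjmwxm" -> "tcp" -> "xgt" -> "ran" -> "RAN"
  "osfq" -> "sfq" -> "sfq" -> "wju" -> "qdo" -> "QDO"
  "ycldifeztbld" -> "ycldfztbld" -> "ycl" -> "cgp" -> "waj" -> "WAJ"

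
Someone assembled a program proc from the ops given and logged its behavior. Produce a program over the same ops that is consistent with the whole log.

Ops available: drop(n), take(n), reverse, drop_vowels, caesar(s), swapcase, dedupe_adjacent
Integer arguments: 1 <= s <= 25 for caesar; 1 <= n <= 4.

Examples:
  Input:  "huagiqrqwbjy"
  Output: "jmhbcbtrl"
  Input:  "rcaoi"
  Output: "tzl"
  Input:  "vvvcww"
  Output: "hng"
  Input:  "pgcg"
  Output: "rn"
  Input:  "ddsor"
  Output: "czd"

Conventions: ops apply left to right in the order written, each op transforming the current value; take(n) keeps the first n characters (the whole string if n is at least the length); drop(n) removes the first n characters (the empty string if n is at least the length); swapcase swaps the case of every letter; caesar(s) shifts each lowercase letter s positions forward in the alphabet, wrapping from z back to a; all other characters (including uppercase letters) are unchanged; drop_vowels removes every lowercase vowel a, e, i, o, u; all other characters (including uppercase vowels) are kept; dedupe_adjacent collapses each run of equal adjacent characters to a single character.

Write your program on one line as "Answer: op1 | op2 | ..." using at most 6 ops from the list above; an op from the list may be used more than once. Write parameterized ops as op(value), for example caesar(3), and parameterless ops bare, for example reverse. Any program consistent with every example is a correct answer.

caesar(11) | drop(2) | drop_vowels | reverse | dedupe_adjacent

Check, running the answer program on each example:
  "huagiqrqwbjy" -> "sflrtbcbhmuj" -> "lrtbcbhmuj" -> "lrtbcbhmj" -> "jmhbcbtrl" -> "jmhbcbtrl"
  "rcaoi" -> "cnlzt" -> "lzt" -> "lzt" -> "tzl" -> "tzl"
  "vvvcww" -> "gggnhh" -> "gnhh" -> "gnhh" -> "hhng" -> "hng"
  "pgcg" -> "arnr" -> "nr" -> "nr" -> "rn" -> "rn"
  "ddsor" -> "oodzc" -> "dzc" -> "dzc" -> "czd" -> "czd"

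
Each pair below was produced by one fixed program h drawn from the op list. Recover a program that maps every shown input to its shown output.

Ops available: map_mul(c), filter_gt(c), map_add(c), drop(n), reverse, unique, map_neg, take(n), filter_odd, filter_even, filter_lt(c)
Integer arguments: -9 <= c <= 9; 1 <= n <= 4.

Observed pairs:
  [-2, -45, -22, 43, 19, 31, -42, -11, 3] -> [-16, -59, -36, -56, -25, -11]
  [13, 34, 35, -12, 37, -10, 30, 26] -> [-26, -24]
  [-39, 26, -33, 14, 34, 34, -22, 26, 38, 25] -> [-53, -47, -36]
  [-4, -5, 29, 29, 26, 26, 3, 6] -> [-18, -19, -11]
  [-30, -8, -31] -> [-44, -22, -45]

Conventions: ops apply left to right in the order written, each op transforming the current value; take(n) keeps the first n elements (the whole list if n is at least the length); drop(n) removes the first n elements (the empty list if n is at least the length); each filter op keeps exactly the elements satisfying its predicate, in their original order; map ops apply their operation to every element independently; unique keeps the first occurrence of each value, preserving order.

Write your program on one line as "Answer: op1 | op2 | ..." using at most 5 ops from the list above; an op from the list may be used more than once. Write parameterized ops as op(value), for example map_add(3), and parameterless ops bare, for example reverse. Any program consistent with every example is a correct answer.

reverse | map_add(-9) | map_add(-5) | filter_lt(-9) | reverse

Check, running the answer program on each example:
  [-2, -45, -22, 43, 19, 31, -42, -11, 3] -> [3, -11, -42, 31, 19, 43, -22, -45, -2] -> [-6, -20, -51, 22, 10, 34, -31, -54, -11] -> [-11, -25, -56, 17, 5, 29, -36, -59, -16] -> [-11, -25, -56, -36, -59, -16] -> [-16, -59, -36, -56, -25, -11]
  [13, 34, 35, -12, 37, -10, 30, 26] -> [26, 30, -10, 37, -12, 35, 34, 13] -> [17, 21, -19, 28, -21, 26, 25, 4] -> [12, 16, -24, 23, -26, 21, 20, -1] -> [-24, -26] -> [-26, -24]
  [-39, 26, -33, 14, 34, 34, -22, 26, 38, 25] -> [25, 38, 26, -22, 34, 34, 14, -33, 26, -39] -> [16, 29, 17, -31, 25, 25, 5, -42, 17, -48] -> [11, 24, 12, -36, 20, 20, 0, -47, 12, -53] -> [-36, -47, -53] -> [-53, -47, -36]
  [-4, -5, 29, 29, 26, 26, 3, 6] -> [6, 3, 26, 26, 29, 29, -5, -4] -> [-3, -6, 17, 17, 20, 20, -14, -13] -> [-8, -11, 12, 12, 15, 15, -19, -18] -> [-11, -19, -18] -> [-18, -19, -11]
  [-30, -8, -31] -> [-31, -8, -30] -> [-40, -17, -39] -> [-45, -22, -44] -> [-45, -22, -44] -> [-44, -22, -45]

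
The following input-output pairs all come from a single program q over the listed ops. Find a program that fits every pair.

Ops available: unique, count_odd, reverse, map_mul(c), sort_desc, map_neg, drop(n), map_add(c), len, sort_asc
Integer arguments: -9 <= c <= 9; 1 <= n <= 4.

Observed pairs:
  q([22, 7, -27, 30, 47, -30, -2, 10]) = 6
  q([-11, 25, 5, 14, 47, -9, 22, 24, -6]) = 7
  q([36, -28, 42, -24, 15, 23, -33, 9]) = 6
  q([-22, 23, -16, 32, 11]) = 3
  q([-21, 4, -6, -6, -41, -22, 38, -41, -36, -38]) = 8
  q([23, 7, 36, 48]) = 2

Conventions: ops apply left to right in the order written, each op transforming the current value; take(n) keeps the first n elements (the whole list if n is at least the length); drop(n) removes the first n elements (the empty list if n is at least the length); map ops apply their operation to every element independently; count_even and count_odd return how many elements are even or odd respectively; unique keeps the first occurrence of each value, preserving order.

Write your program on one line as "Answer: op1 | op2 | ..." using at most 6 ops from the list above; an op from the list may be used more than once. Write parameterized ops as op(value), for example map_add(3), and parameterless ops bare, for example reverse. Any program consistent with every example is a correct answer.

drop(2) | map_add(-5) | sort_asc | map_neg | len

Check, running the answer program on each example:
  [22, 7, -27, 30, 47, -30, -2, 10] -> [-27, 30, 47, -30, -2, 10] -> [-32, 25, 42, -35, -7, 5] -> [-35, -32, -7, 5, 25, 42] -> [35, 32, 7, -5, -25, -42] -> 6
  [-11, 25, 5, 14, 47, -9, 22, 24, -6] -> [5, 14, 47, -9, 22, 24, -6] -> [0, 9, 42, -14, 17, 19, -11] -> [-14, -11, 0, 9, 17, 19, 42] -> [14, 11, 0, -9, -17, -19, -42] -> 7
  [36, -28, 42, -24, 15, 23, -33, 9] -> [42, -24, 15, 23, -33, 9] -> [37, -29, 10, 18, -38, 4] -> [-38, -29, 4, 10, 18, 37] -> [38, 29, -4, -10, -18, -37] -> 6
  [-22, 23, -16, 32, 11] -> [-16, 32, 11] -> [-21, 27, 6] -> [-21, 6, 27] -> [21, -6, -27] -> 3
  [-21, 4, -6, -6, -41, -22, 38, -41, -36, -38] -> [-6, -6, -41, -22, 38, -41, -36, -38] -> [-11, -11, -46, -27, 33, -46, -41, -43] -> [-46, -46, -43, -41, -27, -11, -11, 33] -> [46, 46, 43, 41, 27, 11, 11, -33] -> 8
  [23, 7, 36, 48] -> [36, 48] -> [31, 43] -> [31, 43] -> [-31, -43] -> 2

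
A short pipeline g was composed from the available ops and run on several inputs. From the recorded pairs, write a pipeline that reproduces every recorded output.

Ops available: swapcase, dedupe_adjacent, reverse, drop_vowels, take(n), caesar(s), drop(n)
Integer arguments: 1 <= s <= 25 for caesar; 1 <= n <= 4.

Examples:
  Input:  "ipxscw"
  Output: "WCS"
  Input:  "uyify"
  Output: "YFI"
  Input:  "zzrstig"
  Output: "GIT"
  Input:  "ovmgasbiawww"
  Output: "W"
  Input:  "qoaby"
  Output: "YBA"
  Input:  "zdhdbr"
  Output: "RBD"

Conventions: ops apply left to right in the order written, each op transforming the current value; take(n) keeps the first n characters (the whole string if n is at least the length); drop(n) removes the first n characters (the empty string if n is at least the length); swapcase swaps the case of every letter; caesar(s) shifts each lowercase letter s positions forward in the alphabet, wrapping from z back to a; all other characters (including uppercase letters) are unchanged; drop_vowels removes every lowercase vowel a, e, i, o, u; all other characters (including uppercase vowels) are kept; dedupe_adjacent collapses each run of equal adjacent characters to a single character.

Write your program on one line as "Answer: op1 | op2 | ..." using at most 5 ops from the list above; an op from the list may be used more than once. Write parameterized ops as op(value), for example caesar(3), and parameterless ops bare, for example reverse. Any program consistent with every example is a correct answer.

reverse | take(3) | swapcase | dedupe_adjacent

Check, running the answer program on each example:
  "ipxscw" -> "wcsxpi" -> "wcs" -> "WCS" -> "WCS"
  "uyify" -> "yfiyu" -> "yfi" -> "YFI" -> "YFI"
  "zzrstig" -> "gitsrzz" -> "git" -> "GIT" -> "GIT"
  "ovmgasbiawww" -> "wwwaibsagmvo" -> "www" -> "WWW" -> "W"
  "qoaby" -> "ybaoq" -> "yba" -> "YBA" -> "YBA"
  "zdhdbr" -> "rbdhdz" -> "rbd" -> "RBD" -> "RBD"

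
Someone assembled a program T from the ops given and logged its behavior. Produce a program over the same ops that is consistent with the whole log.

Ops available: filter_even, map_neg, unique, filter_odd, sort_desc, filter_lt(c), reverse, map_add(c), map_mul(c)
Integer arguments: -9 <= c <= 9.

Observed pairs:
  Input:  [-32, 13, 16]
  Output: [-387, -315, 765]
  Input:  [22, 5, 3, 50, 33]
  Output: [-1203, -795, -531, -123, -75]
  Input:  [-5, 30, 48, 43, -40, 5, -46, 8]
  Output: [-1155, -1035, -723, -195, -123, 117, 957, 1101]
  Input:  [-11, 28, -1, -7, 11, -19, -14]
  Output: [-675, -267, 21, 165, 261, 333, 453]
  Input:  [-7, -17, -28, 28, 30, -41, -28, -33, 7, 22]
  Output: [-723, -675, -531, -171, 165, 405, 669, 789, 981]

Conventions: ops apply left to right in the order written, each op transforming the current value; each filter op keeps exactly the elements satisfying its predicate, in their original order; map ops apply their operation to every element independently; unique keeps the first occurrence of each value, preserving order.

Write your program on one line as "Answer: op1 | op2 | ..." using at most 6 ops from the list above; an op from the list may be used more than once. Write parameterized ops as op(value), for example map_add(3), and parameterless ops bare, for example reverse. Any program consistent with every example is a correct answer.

sort_desc | map_neg | unique | map_mul(-4) | map_mul(-6) | map_add(-3)

Check, running the answer program on each example:
  [-32, 13, 16] -> [16, 13, -32] -> [-16, -13, 32] -> [-16, -13, 32] -> [64, 52, -128] -> [-384, -312, 768] -> [-387, -315, 765]
  [22, 5, 3, 50, 33] -> [50, 33, 22, 5, 3] -> [-50, -33, -22, -5, -3] -> [-50, -33, -22, -5, -3] -> [200, 132, 88, 20, 12] -> [-1200, -792, -528, -120, -72] -> [-1203, -795, -531, -123, -75]
  [-5, 30, 48, 43, -40, 5, -46, 8] -> [48, 43, 30, 8, 5, -5, -40, -46] -> [-48, -43, -30, -8, -5, 5, 40, 46] -> [-48, -43, -30, -8, -5, 5, 40, 46] -> [192, 172, 120, 32, 20, -20, -160, -184] -> [-1152, -1032, -720, -192, -120, 120, 960, 1104] -> [-1155, -1035, -723, -195, -123, 117, 957, 1101]
  [-11, 28, -1, -7, 11, -19, -14] -> [28, 11, -1, -7, -11, -14, -19] -> [-28, -11, 1, 7, 11, 14, 19] -> [-28, -11, 1, 7, 11, 14, 19] -> [112, 44, -4, -28, -44, -56, -76] -> [-672, -264, 24, 168, 264, 336, 456] -> [-675, -267, 21, 165, 261, 333, 453]
  [-7, -17, -28, 28, 30, -41, -28, -33, 7, 22] -> [30, 28, 22, 7, -7, -17, -28, -28, -33, -41] -> [-30, -28, -22, -7, 7, 17, 28, 28, 33, 41] -> [-30, -28, -22, -7, 7, 17, 28, 33, 41] -> [120, 112, 88, 28, -28, -68, -112, -132, -164] -> [-720, -672, -528, -168, 168, 408, 672, 792, 984] -> [-723, -675, -531, -171, 165, 405, 669, 789, 981]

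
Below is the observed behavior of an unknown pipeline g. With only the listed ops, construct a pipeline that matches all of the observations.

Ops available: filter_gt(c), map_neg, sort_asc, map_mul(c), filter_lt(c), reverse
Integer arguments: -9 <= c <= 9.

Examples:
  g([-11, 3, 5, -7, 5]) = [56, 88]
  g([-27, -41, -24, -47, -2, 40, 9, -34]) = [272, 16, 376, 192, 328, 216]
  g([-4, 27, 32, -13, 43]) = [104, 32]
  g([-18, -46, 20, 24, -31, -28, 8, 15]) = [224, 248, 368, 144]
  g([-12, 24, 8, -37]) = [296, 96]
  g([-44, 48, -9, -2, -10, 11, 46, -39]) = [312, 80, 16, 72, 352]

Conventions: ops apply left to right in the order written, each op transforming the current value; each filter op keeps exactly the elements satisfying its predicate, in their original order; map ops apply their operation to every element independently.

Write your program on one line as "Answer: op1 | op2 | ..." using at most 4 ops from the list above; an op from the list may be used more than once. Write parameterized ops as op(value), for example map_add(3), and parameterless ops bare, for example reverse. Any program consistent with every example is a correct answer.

map_mul(-8) | filter_gt(2) | reverse

Check, running the answer program on each example:
  [-11, 3, 5, -7, 5] -> [88, -24, -40, 56, -40] -> [88, 56] -> [56, 88]
  [-27, -41, -24, -47, -2, 40, 9, -34] -> [216, 328, 192, 376, 16, -320, -72, 272] -> [216, 328, 192, 376, 16, 272] -> [272, 16, 376, 192, 328, 216]
  [-4, 27, 32, -13, 43] -> [32, -216, -256, 104, -344] -> [32, 104] -> [104, 32]
  [-18, -46, 20, 24, -31, -28, 8, 15] -> [144, 368, -160, -192, 248, 224, -64, -120] -> [144, 368, 248, 224] -> [224, 248, 368, 144]
  [-12, 24, 8, -37] -> [96, -192, -64, 296] -> [96, 296] -> [296, 96]
  [-44, 48, -9, -2, -10, 11, 46, -39] -> [352, -384, 72, 16, 80, -88, -368, 312] -> [352, 72, 16, 80, 312] -> [312, 80, 16, 72, 352]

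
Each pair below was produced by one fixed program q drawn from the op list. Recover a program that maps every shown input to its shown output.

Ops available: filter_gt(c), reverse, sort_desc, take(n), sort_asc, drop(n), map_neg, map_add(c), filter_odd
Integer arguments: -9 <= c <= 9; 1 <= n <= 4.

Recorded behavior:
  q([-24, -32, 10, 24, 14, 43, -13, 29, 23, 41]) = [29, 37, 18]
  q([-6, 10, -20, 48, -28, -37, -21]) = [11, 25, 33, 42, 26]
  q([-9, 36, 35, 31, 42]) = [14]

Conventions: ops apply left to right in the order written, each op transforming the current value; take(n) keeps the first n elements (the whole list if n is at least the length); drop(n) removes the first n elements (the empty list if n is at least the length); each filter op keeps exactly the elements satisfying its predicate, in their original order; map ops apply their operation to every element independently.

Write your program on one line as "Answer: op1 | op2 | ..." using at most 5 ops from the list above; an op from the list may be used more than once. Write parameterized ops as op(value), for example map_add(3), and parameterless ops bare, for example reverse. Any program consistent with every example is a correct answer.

map_neg | map_add(-1) | filter_gt(-8) | map_add(6)

Check, running the answer program on each example:
  [-24, -32, 10, 24, 14, 43, -13, 29, 23, 41] -> [24, 32, -10, -24, -14, -43, 13, -29, -23, -41] -> [23, 31, -11, -25, -15, -44, 12, -30, -24, -42] -> [23, 31, 12] -> [29, 37, 18]
  [-6, 10, -20, 48, -28, -37, -21] -> [6, -10, 20, -48, 28, 37, 21] -> [5, -11, 19, -49, 27, 36, 20] -> [5, 19, 27, 36, 20] -> [11, 25, 33, 42, 26]
  [-9, 36, 35, 31, 42] -> [9, -36, -35, -31, -42] -> [8, -37, -36, -32, -43] -> [8] -> [14]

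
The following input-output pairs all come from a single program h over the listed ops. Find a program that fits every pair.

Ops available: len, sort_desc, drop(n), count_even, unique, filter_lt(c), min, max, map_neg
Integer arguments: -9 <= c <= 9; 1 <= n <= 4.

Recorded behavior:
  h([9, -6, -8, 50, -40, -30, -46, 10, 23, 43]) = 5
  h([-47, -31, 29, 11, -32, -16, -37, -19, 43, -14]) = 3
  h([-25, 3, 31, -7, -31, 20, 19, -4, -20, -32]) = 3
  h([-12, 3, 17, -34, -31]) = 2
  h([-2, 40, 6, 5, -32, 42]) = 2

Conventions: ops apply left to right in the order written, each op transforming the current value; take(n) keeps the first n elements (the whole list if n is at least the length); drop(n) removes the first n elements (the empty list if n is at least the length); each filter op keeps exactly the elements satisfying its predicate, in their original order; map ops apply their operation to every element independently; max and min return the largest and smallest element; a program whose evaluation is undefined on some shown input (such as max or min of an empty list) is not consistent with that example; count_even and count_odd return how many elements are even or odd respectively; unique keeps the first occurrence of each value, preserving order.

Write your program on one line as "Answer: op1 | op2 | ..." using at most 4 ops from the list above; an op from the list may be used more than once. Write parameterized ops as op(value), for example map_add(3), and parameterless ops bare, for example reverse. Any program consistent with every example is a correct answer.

filter_lt(0) | map_neg | count_even

Check, running the answer program on each example:
  [9, -6, -8, 50, -40, -30, -46, 10, 23, 43] -> [-6, -8, -40, -30, -46] -> [6, 8, 40, 30, 46] -> 5
  [-47, -31, 29, 11, -32, -16, -37, -19, 43, -14] -> [-47, -31, -32, -16, -37, -19, -14] -> [47, 31, 32, 16, 37, 19, 14] -> 3
  [-25, 3, 31, -7, -31, 20, 19, -4, -20, -32] -> [-25, -7, -31, -4, -20, -32] -> [25, 7, 31, 4, 20, 32] -> 3
  [-12, 3, 17, -34, -31] -> [-12, -34, -31] -> [12, 34, 31] -> 2
  [-2, 40, 6, 5, -32, 42] -> [-2, -32] -> [2, 32] -> 2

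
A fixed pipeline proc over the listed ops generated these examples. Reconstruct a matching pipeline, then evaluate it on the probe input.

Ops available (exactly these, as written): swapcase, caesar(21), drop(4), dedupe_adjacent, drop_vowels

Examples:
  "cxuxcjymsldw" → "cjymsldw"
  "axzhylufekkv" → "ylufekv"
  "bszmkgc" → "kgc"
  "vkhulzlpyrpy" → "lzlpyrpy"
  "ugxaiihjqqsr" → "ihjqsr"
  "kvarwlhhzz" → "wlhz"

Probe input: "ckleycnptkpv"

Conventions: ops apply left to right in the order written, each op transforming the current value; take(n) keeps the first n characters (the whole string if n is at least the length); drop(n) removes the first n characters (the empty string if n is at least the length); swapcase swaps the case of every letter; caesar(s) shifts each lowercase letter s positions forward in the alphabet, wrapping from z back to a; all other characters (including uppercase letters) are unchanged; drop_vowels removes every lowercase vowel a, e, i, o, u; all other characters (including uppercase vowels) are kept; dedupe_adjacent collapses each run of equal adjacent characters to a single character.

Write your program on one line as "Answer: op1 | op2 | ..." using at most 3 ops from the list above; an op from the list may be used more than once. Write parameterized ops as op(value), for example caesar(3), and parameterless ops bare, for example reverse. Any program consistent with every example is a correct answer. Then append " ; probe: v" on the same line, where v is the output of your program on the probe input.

drop(4) | dedupe_adjacent ; probe: "ycnptkpv"

Check, running the answer program on each example:
  "cxuxcjymsldw" -> "cjymsldw" -> "cjymsldw"
  "axzhylufekkv" -> "ylufekkv" -> "ylufekv"
  "bszmkgc" -> "kgc" -> "kgc"
  "vkhulzlpyrpy" -> "lzlpyrpy" -> "lzlpyrpy"
  "ugxaiihjqqsr" -> "iihjqqsr" -> "ihjqsr"
  "kvarwlhhzz" -> "wlhhzz" -> "wlhz"
  probe: "ckleycnptkpv" -> "ycnptkpv" -> "ycnptkpv"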